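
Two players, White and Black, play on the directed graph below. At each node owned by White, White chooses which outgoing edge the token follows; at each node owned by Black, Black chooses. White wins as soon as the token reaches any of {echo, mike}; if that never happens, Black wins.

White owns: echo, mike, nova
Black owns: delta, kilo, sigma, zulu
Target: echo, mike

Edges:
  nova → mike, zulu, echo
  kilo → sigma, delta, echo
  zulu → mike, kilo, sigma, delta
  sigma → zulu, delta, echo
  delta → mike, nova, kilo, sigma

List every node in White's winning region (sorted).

echo, mike, nova

A0 = {echo, mike}
A1: add {nova} — nova (White) has nova→mike.
A2 = A1; e.g. kilo (Black) can still go to sigma. Fixed point.
White's winning region = {echo, mike, nova}.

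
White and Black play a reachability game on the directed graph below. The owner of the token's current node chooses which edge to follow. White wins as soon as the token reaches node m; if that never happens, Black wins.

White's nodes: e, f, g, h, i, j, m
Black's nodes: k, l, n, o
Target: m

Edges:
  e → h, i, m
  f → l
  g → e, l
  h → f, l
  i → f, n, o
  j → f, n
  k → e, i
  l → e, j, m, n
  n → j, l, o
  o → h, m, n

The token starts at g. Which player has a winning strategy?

A0 = {m}
A1: add {e} — e (White) has e→m.
A2: add {g} — g (White) has g→e.
A3 = A2; e.g. f (White) has no edge into A2. Fixed point.
g ∈ A2, so White can force the target.

White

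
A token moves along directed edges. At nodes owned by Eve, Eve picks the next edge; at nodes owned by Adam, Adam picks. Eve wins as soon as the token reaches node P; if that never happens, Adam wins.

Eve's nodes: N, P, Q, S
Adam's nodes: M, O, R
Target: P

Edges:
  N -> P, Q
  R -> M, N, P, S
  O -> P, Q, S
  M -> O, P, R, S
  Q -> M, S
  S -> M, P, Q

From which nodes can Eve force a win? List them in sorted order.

A0 = {P}
A1: add {N, S} — N (Eve) has N→P; S (Eve) has S→P.
A2: add {Q} — Q (Eve) has Q→S.
A3: add {O} — O (Adam): all of {P, Q, S} already in.
A4 = A3; e.g. M (Adam) can still go to R. Fixed point.
Eve's winning region = {N, O, P, Q, S}.

N, O, P, Q, S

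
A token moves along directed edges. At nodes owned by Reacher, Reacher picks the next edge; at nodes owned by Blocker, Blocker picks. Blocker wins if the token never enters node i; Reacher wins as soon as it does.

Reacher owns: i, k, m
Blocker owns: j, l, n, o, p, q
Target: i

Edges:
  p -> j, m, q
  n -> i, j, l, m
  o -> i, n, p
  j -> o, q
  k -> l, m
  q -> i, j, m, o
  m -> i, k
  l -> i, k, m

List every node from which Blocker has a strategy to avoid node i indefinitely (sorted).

j, n, o, p, q

A0 = {i}
A1: add {m} — m (Reacher) has m→i.
A2: add {k} — k (Reacher) has k→m.
A3: add {l} — l (Blocker): all of {i, k, m} already in.
A4 = A3; e.g. j (Blocker) can still go to o. Fixed point.
Reacher's attractor = {i, k, l, m}; Blocker avoids the target exactly from the complement.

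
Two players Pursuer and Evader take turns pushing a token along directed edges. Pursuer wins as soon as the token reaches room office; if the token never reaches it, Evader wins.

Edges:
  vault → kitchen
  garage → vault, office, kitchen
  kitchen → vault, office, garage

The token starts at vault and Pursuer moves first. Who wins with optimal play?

Evader

Track states (vertex, player-to-move).
A0 = {(office,Pursuer), (office,Evader)}
A1: add {(garage,Pursuer), (kitchen,Pursuer)}.
A2: add {(vault,Evader)}.
A3 = A2; e.g. (vault,Pursuer) stays out. (vault,Pursuer) never enters ⇒ Evader avoids the target.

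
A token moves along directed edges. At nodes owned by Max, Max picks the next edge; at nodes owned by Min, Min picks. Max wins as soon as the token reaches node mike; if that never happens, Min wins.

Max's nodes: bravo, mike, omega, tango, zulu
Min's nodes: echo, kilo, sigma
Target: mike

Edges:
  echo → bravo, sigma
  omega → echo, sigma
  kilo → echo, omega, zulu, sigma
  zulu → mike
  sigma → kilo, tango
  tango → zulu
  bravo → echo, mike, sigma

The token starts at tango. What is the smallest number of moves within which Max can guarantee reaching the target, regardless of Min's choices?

A0 = {mike}
A1: add {bravo, zulu} — bravo (Max) has bravo→mike; zulu (Max) has zulu→mike.
A2: add {tango} — tango (Max) has tango→zulu.
A3 = A2; e.g. kilo (Min) can still go to echo. Fixed point.
tango enters the attractor at level 2, so Max can force the target in 2 moves from there.

2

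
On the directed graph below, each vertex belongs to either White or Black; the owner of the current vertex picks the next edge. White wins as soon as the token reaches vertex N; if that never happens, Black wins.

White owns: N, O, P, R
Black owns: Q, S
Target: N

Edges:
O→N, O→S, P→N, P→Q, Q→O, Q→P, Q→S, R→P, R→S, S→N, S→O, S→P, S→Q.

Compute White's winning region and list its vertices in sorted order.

A0 = {N}
A1: add {O, P} — O (White) has O→N; P (White) has P→N.
A2: add {R} — R (White) has R→P.
A3 = A2; e.g. Q (Black) can still go to S. Fixed point.
White's winning region = {N, O, P, R}.

N, O, P, R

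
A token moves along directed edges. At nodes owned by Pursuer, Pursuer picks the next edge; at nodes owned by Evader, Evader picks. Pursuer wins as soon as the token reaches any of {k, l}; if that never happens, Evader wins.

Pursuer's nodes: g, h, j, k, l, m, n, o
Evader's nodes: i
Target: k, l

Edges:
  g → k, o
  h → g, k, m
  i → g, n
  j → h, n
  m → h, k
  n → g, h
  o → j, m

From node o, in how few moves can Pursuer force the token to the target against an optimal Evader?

A0 = {k, l}
A1: add {g, h, m} — g (Pursuer) has g→k; h (Pursuer) has h→k; m (Pursuer) has m→k.
A2: add {j, n, o} — j (Pursuer) has j→h; n (Pursuer) has n→g; o (Pursuer) has o→m.
o enters the attractor at level 2, so Pursuer can force the target in 2 moves from there.

2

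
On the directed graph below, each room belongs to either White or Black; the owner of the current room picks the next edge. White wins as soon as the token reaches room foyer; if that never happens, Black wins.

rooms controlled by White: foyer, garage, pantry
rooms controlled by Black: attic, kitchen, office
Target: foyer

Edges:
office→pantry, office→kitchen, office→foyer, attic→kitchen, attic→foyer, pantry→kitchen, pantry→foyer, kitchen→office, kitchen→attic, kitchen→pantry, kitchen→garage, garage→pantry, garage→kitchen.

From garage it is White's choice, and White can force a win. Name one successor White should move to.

pantry

A0 = {foyer}
A1: add {pantry} — pantry (White) has pantry→foyer.
A2: add {garage} — garage (White) has garage→pantry.
A3 = A2; e.g. office (Black) can still go to kitchen. Fixed point.
From garage, successor pantry is in the attractor (rank 1); the other successor kitchen is not.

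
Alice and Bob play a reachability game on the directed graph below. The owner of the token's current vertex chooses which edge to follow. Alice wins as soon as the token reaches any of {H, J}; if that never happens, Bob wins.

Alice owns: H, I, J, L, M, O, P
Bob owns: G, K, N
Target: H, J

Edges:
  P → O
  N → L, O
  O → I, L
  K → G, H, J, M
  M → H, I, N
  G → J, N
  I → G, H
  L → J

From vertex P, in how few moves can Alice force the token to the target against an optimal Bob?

3

A0 = {H, J}
A1: add {I, L, M} — I (Alice) has I→H; L (Alice) has L→J; M (Alice) has M→H.
A2: add {O} — O (Alice) has O→I.
A3: add {N, P} — N (Bob): all of {L, O} already in; P (Alice) has P→O.
P enters the attractor at level 3, so Alice can force the target in 3 moves from there.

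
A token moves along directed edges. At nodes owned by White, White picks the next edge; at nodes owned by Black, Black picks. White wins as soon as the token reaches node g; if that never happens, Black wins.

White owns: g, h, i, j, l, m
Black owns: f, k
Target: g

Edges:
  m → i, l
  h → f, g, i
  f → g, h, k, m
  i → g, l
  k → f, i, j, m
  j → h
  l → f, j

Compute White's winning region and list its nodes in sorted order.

A0 = {g}
A1: add {h, i} — h (White) has h→g; i (White) has i→g.
A2: add {j, m} — j (White) has j→h; m (White) has m→i.
A3: add {l} — l (White) has l→j.
A4 = A3; e.g. f (Black) can still go to k. Fixed point.
White's winning region = {g, h, i, j, l, m}.

g, h, i, j, l, m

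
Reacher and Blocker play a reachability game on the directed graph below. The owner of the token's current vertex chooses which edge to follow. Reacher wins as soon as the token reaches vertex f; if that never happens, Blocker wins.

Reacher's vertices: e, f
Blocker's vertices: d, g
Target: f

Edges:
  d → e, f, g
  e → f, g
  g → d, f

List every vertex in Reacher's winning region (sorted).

A0 = {f}
A1: add {e} — e (Reacher) has e→f.
A2 = A1; e.g. d (Blocker) can still go to g. Fixed point.
Reacher's winning region = {e, f}.

e, f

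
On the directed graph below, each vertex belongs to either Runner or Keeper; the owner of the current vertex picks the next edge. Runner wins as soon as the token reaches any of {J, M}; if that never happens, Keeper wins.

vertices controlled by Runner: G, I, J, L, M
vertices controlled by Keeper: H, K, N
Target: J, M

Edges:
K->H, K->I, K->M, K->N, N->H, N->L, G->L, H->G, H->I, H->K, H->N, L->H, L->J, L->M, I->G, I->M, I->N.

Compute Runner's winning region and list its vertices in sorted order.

G, I, J, L, M

A0 = {J, M}
A1: add {I, L} — I (Runner) has I→M; L (Runner) has L→J.
A2: add {G} — G (Runner) has G→L.
A3 = A2; e.g. H (Keeper) can still go to K. Fixed point.
Runner's winning region = {G, I, J, L, M}.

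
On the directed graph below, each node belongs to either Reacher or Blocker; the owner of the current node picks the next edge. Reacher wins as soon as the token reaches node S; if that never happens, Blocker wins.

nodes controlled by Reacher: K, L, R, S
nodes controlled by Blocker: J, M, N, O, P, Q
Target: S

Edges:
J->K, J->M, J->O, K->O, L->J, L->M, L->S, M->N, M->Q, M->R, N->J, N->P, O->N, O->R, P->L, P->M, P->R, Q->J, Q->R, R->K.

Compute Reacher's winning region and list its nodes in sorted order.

A0 = {S}
A1: add {L} — L (Reacher) has L→S.
A2 = A1; e.g. J (Blocker) can still go to K. Fixed point.
Reacher's winning region = {L, S}.

L, S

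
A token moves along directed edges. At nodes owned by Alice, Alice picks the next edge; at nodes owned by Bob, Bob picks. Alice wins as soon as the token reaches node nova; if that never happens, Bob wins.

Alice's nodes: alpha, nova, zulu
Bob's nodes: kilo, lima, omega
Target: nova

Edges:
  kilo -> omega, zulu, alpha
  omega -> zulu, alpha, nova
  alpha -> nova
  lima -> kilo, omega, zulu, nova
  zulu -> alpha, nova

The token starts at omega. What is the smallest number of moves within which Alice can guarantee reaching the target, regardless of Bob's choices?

A0 = {nova}
A1: add {alpha, zulu} — zulu (Alice) has zulu→nova; alpha (Alice) has alpha→nova.
A2: add {omega} — omega (Bob): all of {zulu, alpha, nova} already in.
omega enters the attractor at level 2, so Alice can force the target in 2 moves from there.

2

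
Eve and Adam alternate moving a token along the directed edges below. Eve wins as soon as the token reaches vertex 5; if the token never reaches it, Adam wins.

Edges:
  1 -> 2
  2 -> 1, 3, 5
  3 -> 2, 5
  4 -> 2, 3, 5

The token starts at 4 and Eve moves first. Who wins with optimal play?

Track states (vertex, player-to-move).
A0 = {(5,Eve), (5,Adam)}
A1: add {(2,Eve), (3,Eve), (4,Eve)}.
(4,Eve) ∈ A1 ⇒ Eve forces the target.

Eve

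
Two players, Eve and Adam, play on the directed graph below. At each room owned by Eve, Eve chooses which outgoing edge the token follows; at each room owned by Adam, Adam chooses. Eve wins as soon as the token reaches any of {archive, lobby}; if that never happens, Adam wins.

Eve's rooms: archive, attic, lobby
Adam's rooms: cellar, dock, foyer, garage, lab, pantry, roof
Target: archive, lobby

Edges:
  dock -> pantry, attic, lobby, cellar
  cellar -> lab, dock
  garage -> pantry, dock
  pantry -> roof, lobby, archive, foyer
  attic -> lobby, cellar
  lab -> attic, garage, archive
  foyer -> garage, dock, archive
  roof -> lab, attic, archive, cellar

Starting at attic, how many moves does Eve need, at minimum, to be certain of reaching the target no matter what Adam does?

A0 = {archive, lobby}
A1: add {attic} — attic (Eve) has attic→lobby.
A2 = A1; e.g. pantry (Adam) can still go to roof. Fixed point.
attic enters the attractor at level 1, so Eve can force the target in 1 move from there.

1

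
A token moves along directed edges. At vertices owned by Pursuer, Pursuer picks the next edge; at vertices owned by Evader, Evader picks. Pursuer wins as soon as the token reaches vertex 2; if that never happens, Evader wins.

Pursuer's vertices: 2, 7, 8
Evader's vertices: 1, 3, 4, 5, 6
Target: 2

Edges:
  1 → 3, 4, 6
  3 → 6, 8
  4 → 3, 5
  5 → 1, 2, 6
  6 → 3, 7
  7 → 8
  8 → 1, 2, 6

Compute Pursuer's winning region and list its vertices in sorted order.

2, 7, 8

A0 = {2}
A1: add {8} — 8 (Pursuer) has 8→2.
A2: add {7} — 7 (Pursuer) has 7→8.
A3 = A2; e.g. 1 (Evader) can still go to 3. Fixed point.
Pursuer's winning region = {2, 7, 8}.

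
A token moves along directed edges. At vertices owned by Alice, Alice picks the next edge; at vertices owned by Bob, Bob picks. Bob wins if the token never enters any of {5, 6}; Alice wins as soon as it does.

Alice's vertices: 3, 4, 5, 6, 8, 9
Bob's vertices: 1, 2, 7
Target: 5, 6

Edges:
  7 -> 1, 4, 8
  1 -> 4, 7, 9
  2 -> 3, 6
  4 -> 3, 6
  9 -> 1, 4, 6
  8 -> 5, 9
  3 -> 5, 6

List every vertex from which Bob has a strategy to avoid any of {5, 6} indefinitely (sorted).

1, 7

A0 = {5, 6}
A1: add {3, 4, 8, 9} — 3 (Alice) has 3→5; 4 (Alice) has 4→6; 8 (Alice) has 8→5; 9 (Alice) has 9→6.
A2: add {2} — 2 (Bob): all of {3, 6} already in.
A3 = A2; e.g. 1 (Bob) can still go to 7. Fixed point.
Alice's attractor = {2, 3, 4, 5, 6, 8, 9}; Bob avoids the target exactly from the complement.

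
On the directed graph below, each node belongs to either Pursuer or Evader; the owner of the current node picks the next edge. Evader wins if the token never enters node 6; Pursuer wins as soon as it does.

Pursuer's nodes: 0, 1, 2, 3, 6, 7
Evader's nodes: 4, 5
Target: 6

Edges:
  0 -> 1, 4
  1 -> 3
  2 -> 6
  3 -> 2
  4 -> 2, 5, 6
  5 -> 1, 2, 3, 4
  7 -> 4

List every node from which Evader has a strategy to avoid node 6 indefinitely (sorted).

4, 5, 7

A0 = {6}
A1: add {2} — 2 (Pursuer) has 2→6.
A2: add {3} — 3 (Pursuer) has 3→2.
A3: add {1} — 1 (Pursuer) has 1→3.
A4: add {0} — 0 (Pursuer) has 0→1.
A5 = A4; e.g. 4 (Evader) can still go to 5. Fixed point.
Pursuer's attractor = {0, 1, 2, 3, 6}; Evader avoids the target exactly from the complement.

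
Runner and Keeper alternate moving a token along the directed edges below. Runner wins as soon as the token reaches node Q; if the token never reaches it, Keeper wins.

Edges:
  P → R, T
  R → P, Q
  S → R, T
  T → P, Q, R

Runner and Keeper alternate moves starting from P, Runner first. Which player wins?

Keeper

Track states (vertex, player-to-move).
A0 = {(Q,Runner), (Q,Keeper)}
A1: add {(R,Runner), (T,Runner)}.
A2: add {(P,Keeper), (S,Keeper)}.
A3 = A2; e.g. (P,Runner) stays out. (P,Runner) never enters ⇒ Keeper avoids the target.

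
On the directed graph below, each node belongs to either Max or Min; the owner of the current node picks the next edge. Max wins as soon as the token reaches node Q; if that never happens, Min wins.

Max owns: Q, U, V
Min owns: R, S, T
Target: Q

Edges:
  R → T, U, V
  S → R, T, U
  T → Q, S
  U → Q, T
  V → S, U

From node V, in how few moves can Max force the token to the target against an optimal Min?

2

A0 = {Q}
A1: add {U} — U (Max) has U→Q.
A2: add {V} — V (Max) has V→U.
A3 = A2; e.g. R (Min) can still go to T. Fixed point.
V enters the attractor at level 2, so Max can force the target in 2 moves from there.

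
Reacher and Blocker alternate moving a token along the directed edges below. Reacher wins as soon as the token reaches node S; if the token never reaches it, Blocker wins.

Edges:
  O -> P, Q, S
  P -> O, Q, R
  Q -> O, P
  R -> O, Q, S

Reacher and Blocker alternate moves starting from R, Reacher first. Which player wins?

Track states (vertex, player-to-move).
A0 = {(S,Reacher), (S,Blocker)}
A1: add {(O,Reacher), (R,Reacher)}.
(R,Reacher) ∈ A1 ⇒ Reacher forces the target.

Reacher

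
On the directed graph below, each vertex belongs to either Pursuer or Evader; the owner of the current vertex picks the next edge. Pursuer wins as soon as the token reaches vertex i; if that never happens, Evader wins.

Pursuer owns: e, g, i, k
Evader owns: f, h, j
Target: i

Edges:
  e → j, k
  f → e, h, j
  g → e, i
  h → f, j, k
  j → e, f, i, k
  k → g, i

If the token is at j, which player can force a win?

A0 = {i}
A1: add {g, k} — g (Pursuer) has g→i; k (Pursuer) has k→i.
A2: add {e} — e (Pursuer) has e→k.
A3 = A2; e.g. f (Evader) can still go to h. Fixed point.
j never enters the attractor, so Evader can avoid the target forever.

Evader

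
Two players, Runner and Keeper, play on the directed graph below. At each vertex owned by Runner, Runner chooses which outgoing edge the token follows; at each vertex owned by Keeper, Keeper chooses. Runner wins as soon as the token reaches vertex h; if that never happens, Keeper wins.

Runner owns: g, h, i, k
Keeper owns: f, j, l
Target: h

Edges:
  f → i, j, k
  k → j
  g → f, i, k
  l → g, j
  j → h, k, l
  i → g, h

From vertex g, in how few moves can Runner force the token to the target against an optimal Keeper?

2

A0 = {h}
A1: add {i} — i (Runner) has i→h.
A2: add {g} — g (Runner) has g→i.
A3 = A2; e.g. f (Keeper) can still go to j. Fixed point.
g enters the attractor at level 2, so Runner can force the target in 2 moves from there.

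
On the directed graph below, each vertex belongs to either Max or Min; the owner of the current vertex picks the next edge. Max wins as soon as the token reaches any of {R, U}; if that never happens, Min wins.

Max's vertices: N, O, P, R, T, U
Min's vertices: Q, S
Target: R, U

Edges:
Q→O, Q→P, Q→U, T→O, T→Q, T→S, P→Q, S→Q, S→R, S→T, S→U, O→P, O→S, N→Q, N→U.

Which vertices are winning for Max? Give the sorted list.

N, R, U

A0 = {R, U}
A1: add {N} — N (Max) has N→U.
A2 = A1; e.g. O (Max) has no edge into A1. Fixed point.
Max's winning region = {N, R, U}.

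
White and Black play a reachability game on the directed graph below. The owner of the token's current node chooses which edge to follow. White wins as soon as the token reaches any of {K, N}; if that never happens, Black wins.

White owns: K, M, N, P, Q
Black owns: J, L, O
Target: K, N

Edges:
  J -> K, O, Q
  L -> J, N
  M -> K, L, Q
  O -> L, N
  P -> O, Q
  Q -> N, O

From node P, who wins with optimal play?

A0 = {K, N}
A1: add {M, Q} — M (White) has M→K; Q (White) has Q→N.
A2: add {P} — P (White) has P→Q.
A3 = A2; e.g. J (Black) can still go to O. Fixed point.
P ∈ A2, so White can force the target.

White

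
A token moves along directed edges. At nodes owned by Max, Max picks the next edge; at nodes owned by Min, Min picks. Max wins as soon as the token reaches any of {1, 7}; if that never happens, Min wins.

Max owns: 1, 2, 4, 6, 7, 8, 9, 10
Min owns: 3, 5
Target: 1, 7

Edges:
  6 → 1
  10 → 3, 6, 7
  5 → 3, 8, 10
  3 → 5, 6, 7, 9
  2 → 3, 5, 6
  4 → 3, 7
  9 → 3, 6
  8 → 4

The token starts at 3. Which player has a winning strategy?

A0 = {1, 7}
A1: add {4, 6, 10} — 4 (Max) has 4→7; 6 (Max) has 6→1; 10 (Max) has 10→7.
A2: add {2, 8, 9} — 2 (Max) has 2→6; 8 (Max) has 8→4; 9 (Max) has 9→6.
A3 = A2; e.g. 3 (Min) can still go to 5. Fixed point.
3 never enters the attractor, so Min can avoid the target forever.

Min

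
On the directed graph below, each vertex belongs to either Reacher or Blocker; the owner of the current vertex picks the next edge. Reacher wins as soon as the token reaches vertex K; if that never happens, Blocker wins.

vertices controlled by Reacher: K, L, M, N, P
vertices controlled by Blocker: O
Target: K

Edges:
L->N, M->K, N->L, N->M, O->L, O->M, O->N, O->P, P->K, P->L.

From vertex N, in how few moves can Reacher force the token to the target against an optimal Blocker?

A0 = {K}
A1: add {M, P} — M (Reacher) has M→K; P (Reacher) has P→K.
A2: add {N} — N (Reacher) has N→M.
N enters the attractor at level 2, so Reacher can force the target in 2 moves from there.

2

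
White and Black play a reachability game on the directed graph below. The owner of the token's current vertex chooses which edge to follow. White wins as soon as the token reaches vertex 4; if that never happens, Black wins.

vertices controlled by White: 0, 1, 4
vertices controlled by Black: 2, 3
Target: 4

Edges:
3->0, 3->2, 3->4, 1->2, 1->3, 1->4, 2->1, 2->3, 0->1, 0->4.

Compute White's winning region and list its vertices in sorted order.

A0 = {4}
A1: add {0, 1} — 0 (White) has 0→4; 1 (White) has 1→4.
A2 = A1; e.g. 2 (Black) can still go to 3. Fixed point.
White's winning region = {0, 1, 4}.

0, 1, 4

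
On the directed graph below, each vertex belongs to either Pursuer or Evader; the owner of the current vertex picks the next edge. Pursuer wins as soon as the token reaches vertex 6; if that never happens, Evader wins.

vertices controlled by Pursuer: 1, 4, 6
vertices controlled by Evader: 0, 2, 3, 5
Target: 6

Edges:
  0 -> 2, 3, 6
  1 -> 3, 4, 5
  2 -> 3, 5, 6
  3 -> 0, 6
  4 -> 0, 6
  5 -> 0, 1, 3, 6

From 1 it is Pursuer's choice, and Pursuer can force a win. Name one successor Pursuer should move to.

A0 = {6}
A1: add {4} — 4 (Pursuer) has 4→6.
A2: add {1} — 1 (Pursuer) has 1→4.
A3 = A2; e.g. 0 (Evader) can still go to 2. Fixed point.
From 1, successor 4 is in the attractor (rank 1); the other successors 3, 5 are not.

4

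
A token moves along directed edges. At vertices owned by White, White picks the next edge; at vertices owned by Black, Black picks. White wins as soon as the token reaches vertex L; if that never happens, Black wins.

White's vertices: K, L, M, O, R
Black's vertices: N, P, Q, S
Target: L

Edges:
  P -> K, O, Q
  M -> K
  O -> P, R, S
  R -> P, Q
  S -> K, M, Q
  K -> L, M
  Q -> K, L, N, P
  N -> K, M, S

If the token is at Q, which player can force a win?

Black

A0 = {L}
A1: add {K} — K (White) has K→L.
A2: add {M} — M (White) has M→K.
A3 = A2; e.g. N (Black) can still go to S. Fixed point.
Q never enters the attractor, so Black can avoid the target forever.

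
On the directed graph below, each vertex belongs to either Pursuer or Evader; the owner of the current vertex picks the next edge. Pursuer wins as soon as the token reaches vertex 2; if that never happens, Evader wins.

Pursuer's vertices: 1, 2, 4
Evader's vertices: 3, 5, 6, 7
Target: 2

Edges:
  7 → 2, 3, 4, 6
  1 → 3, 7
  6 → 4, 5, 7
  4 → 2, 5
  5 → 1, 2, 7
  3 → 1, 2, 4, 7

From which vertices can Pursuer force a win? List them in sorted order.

2, 4

A0 = {2}
A1: add {4} — 4 (Pursuer) has 4→2.
A2 = A1; e.g. 1 (Pursuer) has no edge into A1. Fixed point.
Pursuer's winning region = {2, 4}.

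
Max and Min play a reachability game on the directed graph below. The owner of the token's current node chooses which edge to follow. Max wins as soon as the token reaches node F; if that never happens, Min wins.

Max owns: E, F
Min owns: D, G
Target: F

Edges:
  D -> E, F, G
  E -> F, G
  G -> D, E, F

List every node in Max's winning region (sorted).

A0 = {F}
A1: add {E} — E (Max) has E→F.
A2 = A1; e.g. D (Min) can still go to G. Fixed point.
Max's winning region = {E, F}.

E, F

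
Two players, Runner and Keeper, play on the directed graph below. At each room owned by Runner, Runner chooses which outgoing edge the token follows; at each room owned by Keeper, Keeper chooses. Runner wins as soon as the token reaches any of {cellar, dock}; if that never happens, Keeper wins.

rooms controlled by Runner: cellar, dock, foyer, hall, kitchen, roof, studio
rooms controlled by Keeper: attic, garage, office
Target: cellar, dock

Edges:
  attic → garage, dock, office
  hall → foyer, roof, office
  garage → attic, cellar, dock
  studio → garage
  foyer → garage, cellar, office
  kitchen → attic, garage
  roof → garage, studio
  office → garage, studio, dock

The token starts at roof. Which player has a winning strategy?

Keeper

A0 = {cellar, dock}
A1: add {foyer} — foyer (Runner) has foyer→cellar.
A2: add {hall} — hall (Runner) has hall→foyer.
A3 = A2; e.g. attic (Keeper) can still go to garage. Fixed point.
roof never enters the attractor, so Keeper can avoid the target forever.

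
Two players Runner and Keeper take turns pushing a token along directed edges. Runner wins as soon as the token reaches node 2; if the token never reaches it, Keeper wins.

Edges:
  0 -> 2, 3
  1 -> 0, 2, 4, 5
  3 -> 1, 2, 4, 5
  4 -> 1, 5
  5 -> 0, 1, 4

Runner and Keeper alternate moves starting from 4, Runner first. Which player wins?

Keeper

Track states (vertex, player-to-move).
A0 = {(2,Runner), (2,Keeper)}
A1: add {(0,Runner), (1,Runner), (3,Runner)}.
A2: add {(0,Keeper)}.
A3: add {(5,Runner)}.
A4: add {(4,Keeper)}.
A5 = A4; e.g. (1,Keeper) stays out. (4,Runner) never enters ⇒ Keeper avoids the target.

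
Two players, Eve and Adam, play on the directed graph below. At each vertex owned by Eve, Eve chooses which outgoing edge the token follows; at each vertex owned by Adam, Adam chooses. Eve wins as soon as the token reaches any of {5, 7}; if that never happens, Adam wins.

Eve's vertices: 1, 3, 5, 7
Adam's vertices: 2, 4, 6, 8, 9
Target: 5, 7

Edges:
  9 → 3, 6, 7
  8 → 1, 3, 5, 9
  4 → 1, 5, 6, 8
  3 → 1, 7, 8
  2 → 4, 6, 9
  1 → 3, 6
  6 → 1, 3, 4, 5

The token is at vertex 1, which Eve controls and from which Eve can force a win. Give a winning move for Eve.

3

A0 = {5, 7}
A1: add {3} — 3 (Eve) has 3→7.
A2: add {1} — 1 (Eve) has 1→3.
A3 = A2; e.g. 2 (Adam) can still go to 4. Fixed point.
From 1, successor 3 is in the attractor (rank 1); the other successor 6 is not.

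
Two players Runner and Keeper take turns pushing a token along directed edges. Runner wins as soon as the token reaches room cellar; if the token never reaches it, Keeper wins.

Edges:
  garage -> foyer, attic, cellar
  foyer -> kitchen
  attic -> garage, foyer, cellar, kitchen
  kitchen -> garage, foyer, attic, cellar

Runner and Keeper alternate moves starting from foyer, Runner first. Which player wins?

Keeper

Track states (vertex, player-to-move).
A0 = {(cellar,Runner), (cellar,Keeper)}
A1: add {(garage,Runner), (attic,Runner), (kitchen,Runner)}.
A2: add {(foyer,Keeper)}.
A3 = A2; e.g. (garage,Keeper) stays out. (foyer,Runner) never enters ⇒ Keeper avoids the target.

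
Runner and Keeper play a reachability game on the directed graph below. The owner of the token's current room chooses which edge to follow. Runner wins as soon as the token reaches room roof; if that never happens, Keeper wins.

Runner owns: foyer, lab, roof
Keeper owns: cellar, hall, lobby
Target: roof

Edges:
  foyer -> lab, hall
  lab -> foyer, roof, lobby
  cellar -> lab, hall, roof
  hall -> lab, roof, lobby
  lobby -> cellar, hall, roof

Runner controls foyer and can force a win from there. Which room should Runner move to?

A0 = {roof}
A1: add {lab} — lab (Runner) has lab→roof.
A2: add {foyer} — foyer (Runner) has foyer→lab.
A3 = A2; e.g. cellar (Keeper) can still go to hall. Fixed point.
From foyer, successor lab is in the attractor (rank 1); the other successor hall is not.

lab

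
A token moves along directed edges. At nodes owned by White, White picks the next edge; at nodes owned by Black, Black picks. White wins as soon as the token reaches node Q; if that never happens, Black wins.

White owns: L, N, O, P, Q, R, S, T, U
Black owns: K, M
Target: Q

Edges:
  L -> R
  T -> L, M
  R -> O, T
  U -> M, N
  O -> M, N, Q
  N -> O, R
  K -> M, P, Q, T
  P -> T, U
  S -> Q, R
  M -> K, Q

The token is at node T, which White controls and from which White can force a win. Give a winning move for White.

A0 = {Q}
A1: add {O, S} — O (White) has O→Q; S (White) has S→Q.
A2: add {N, R} — N (White) has N→O; R (White) has R→O.
A3: add {L, U} — L (White) has L→R; U (White) has U→N.
A4: add {P, T} — P (White) has P→U; T (White) has T→L.
A5 = A4; e.g. K (Black) can still go to M. Fixed point.
From T, successor L is in the attractor (rank 3); the other successor M is not.

L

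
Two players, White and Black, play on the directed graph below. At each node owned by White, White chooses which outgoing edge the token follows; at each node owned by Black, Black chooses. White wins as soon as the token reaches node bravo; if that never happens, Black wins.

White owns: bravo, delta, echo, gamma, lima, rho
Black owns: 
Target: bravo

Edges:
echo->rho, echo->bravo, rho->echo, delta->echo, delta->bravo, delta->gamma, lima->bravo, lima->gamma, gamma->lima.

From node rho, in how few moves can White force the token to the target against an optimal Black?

2

A0 = {bravo}
A1: add {delta, echo, lima} — echo (White) has echo→bravo; delta (White) has delta→bravo; lima (White) has lima→bravo.
A2: add {gamma, rho} — rho (White) has rho→echo; gamma (White) has gamma→lima.
A2 = all vertices. Fixed point.
rho enters the attractor at level 2, so White can force the target in 2 moves from there.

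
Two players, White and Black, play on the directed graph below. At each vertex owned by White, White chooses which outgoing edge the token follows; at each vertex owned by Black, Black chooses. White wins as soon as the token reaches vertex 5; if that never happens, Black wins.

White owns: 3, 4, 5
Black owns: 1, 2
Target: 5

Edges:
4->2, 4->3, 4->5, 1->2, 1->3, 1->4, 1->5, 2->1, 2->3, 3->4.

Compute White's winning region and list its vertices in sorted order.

A0 = {5}
A1: add {4} — 4 (White) has 4→5.
A2: add {3} — 3 (White) has 3→4.
A3 = A2; e.g. 1 (Black) can still go to 2. Fixed point.
White's winning region = {3, 4, 5}.

3, 4, 5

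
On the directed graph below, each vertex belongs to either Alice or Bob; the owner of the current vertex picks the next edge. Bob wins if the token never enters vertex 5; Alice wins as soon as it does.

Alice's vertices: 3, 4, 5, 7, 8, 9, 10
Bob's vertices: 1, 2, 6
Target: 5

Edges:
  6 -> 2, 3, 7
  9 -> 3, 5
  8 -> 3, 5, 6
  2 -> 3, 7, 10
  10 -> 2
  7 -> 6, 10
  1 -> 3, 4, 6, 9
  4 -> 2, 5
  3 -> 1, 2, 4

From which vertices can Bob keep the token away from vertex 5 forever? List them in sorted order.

A0 = {5}
A1: add {4, 8, 9} — 4 (Alice) has 4→5; 8 (Alice) has 8→5; 9 (Alice) has 9→5.
A2: add {3} — 3 (Alice) has 3→4.
A3 = A2; e.g. 1 (Bob) can still go to 6. Fixed point.
Alice's attractor = {3, 4, 5, 8, 9}; Bob avoids the target exactly from the complement.

1, 2, 6, 7, 10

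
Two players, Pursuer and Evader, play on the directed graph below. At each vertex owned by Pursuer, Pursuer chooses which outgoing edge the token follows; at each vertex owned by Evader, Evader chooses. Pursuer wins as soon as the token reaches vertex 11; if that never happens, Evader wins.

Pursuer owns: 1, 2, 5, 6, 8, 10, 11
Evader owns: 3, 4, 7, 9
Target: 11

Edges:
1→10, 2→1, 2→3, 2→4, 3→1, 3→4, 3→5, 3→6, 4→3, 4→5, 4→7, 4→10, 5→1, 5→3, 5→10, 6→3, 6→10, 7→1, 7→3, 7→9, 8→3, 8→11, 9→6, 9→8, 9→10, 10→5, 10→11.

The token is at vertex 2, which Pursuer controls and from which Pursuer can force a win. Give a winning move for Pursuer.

1

A0 = {11}
A1: add {8, 10} — 8 (Pursuer) has 8→11; 10 (Pursuer) has 10→11.
A2: add {1, 5, 6} — 1 (Pursuer) has 1→10; 5 (Pursuer) has 5→10; 6 (Pursuer) has 6→10.
A3: add {2, 9} — 2 (Pursuer) has 2→1; 9 (Evader): all of {6, 8, 10} already in.
A4 = A3; e.g. 3 (Evader) can still go to 4. Fixed point.
From 2, successor 1 is in the attractor (rank 2); the other successors 3, 4 are not.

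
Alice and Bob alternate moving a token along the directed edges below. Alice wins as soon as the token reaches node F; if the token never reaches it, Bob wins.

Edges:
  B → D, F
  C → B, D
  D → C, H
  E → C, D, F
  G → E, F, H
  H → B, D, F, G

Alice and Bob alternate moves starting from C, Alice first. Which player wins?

Bob

Track states (vertex, player-to-move).
A0 = {(F,Alice), (F,Bob)}
A1: add {(B,Alice), (E,Alice), (G,Alice), (H,Alice)}.
A2: add {(G,Bob)}.
A3 = A2; e.g. (B,Bob) stays out. (C,Alice) never enters ⇒ Bob avoids the target.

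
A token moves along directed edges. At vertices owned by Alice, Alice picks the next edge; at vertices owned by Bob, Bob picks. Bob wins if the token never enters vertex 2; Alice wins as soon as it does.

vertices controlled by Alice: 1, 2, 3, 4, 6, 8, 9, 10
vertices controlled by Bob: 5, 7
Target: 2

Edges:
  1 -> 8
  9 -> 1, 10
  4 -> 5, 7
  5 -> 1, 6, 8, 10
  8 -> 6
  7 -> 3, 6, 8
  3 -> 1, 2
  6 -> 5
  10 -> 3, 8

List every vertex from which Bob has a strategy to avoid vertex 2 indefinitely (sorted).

1, 4, 5, 6, 7, 8

A0 = {2}
A1: add {3} — 3 (Alice) has 3→2.
A2: add {10} — 10 (Alice) has 10→3.
A3: add {9} — 9 (Alice) has 9→10.
A4 = A3; e.g. 1 (Alice) has no edge into A3. Fixed point.
Alice's attractor = {2, 3, 9, 10}; Bob avoids the target exactly from the complement.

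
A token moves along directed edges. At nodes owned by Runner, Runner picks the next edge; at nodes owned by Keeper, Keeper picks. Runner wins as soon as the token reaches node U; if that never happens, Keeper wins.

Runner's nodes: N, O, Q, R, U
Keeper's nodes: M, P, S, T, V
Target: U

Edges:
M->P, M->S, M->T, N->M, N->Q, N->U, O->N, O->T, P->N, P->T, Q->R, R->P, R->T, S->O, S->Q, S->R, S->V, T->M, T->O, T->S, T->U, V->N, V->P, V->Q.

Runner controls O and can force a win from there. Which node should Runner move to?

A0 = {U}
A1: add {N} — N (Runner) has N→U.
A2: add {O} — O (Runner) has O→N.
A3 = A2; e.g. M (Keeper) can still go to P. Fixed point.
From O, successor N is in the attractor (rank 1); the other successor T is not.

N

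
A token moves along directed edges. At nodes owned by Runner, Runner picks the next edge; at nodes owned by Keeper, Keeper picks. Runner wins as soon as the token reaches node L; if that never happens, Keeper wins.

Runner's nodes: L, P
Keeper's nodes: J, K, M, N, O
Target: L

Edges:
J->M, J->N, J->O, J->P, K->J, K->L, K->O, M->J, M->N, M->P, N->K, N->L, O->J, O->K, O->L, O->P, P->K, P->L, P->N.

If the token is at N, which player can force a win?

A0 = {L}
A1: add {P} — P (Runner) has P→L.
A2 = A1; e.g. J (Keeper) can still go to M. Fixed point.
N never enters the attractor, so Keeper can avoid the target forever.

Keeper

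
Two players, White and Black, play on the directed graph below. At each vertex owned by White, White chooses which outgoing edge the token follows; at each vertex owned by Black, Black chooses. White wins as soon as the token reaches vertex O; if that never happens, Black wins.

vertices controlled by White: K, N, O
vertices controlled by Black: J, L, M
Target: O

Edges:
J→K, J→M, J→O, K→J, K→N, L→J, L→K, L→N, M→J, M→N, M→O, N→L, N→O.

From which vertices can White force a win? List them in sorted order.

K, N, O

A0 = {O}
A1: add {N} — N (White) has N→O.
A2: add {K} — K (White) has K→N.
A3 = A2; e.g. J (Black) can still go to M. Fixed point.
White's winning region = {K, N, O}.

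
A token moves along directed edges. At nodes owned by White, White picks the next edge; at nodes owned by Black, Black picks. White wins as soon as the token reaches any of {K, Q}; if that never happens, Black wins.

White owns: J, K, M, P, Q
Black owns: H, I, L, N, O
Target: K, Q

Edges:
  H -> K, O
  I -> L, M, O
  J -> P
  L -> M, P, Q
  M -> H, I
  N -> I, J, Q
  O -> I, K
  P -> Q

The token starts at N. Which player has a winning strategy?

A0 = {K, Q}
A1: add {P} — P (White) has P→Q.
A2: add {J} — J (White) has J→P.
A3 = A2; e.g. H (Black) can still go to O. Fixed point.
N never enters the attractor, so Black can avoid the target forever.

Black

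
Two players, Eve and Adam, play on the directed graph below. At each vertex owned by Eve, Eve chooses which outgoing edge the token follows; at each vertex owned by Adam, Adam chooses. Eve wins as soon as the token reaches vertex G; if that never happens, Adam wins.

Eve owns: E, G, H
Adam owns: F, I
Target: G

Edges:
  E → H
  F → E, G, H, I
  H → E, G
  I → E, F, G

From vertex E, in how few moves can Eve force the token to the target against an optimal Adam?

A0 = {G}
A1: add {H} — H (Eve) has H→G.
A2: add {E} — E (Eve) has E→H.
A3 = A2; e.g. F (Adam) can still go to I. Fixed point.
E enters the attractor at level 2, so Eve can force the target in 2 moves from there.

2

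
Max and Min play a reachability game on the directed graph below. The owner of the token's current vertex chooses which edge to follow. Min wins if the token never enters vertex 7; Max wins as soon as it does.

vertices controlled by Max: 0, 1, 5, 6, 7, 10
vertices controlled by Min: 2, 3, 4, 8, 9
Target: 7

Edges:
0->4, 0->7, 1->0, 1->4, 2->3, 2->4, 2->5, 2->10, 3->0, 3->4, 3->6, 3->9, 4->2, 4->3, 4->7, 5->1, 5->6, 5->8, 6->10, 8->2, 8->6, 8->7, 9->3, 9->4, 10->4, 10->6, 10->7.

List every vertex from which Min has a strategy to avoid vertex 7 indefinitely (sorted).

A0 = {7}
A1: add {0, 10} — 0 (Max) has 0→7; 10 (Max) has 10→7.
A2: add {1, 6} — 1 (Max) has 1→0; 6 (Max) has 6→10.
A3: add {5} — 5 (Max) has 5→1.
A4 = A3; e.g. 2 (Min) can still go to 3. Fixed point.
Max's attractor = {0, 1, 5, 6, 7, 10}; Min avoids the target exactly from the complement.

2, 3, 4, 8, 9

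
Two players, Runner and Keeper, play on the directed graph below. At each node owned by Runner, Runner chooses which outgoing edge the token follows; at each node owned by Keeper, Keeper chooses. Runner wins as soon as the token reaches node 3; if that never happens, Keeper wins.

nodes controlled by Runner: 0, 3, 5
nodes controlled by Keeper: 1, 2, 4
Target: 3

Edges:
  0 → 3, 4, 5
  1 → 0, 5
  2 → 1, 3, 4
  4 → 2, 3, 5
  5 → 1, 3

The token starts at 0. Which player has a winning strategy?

Runner

A0 = {3}
A1: add {0, 5} — 0 (Runner) has 0→3; 5 (Runner) has 5→3.
0 ∈ A1, so Runner can force the target.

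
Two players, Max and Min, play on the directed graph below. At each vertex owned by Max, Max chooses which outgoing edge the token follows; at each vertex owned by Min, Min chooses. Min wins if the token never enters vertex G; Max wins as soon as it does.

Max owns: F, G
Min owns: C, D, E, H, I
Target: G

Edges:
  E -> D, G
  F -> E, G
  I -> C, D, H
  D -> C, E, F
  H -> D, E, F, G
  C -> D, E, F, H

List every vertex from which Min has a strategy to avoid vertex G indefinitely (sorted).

A0 = {G}
A1: add {F} — F (Max) has F→G.
A2 = A1; e.g. C (Min) can still go to D. Fixed point.
Max's attractor = {F, G}; Min avoids the target exactly from the complement.

C, D, E, H, I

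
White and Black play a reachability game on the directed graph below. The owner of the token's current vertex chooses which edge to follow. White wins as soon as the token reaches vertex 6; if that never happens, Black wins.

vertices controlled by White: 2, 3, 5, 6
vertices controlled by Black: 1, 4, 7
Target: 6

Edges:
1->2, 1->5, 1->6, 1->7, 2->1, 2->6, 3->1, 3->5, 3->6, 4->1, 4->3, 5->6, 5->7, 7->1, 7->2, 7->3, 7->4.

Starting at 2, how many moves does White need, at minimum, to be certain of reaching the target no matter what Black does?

A0 = {6}
A1: add {2, 3, 5} — 2 (White) has 2→6; 3 (White) has 3→6; 5 (White) has 5→6.
A2 = A1; e.g. 1 (Black) can still go to 7. Fixed point.
2 enters the attractor at level 1, so White can force the target in 1 move from there.

1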